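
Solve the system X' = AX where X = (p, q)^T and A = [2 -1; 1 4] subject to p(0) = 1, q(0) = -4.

Coefficient matrix A = [[2, -1], [1, 4]].
Characteristic polynomial det(A - λI) = λ^2 - 6λ + 9 = 0.
Single eigenvalue λ = 3 with algebraic multiplicity 2.
Eigenvector v = (-1,1); generalized eigenvector w with (A-λI)w=v is (0,1).
General solution: e^(3t)[C_1·v + C_2·(t·v + w)].
Applying p(0)=1, q(0)=-4 gives C_1=-1, C_2=-3.

p(t) = 3te^(3t) + e^(3t), q(t) = -3te^(3t) - 4e^(3t)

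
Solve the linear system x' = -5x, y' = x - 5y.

x(t) = C_2e^(-5t), y(t) = C_1e^(-5t) + C_2te^(-5t) + 2C_2e^(-5t)

Coefficient matrix A = [[-5, 0], [1, -5]].
Characteristic polynomial det(A - λI) = λ^2 + 10λ + 25 = 0.
Single eigenvalue λ = -5 with algebraic multiplicity 2.
Eigenvector v = (0,1); generalized eigenvector w with (A-λI)w=v is (1,2).
General solution: e^(-5t)[C_1·v + C_2·(t·v + w)].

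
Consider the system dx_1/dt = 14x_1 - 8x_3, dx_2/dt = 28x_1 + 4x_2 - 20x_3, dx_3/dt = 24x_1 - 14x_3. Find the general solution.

Coefficient matrix A = [[14, 0, -8], [28, 4, -20], [24, 0, -14]].
det(A - λI) = 0 gives eigenvalues λ = -2, 4, 2.
For λ=-2: eigenvector (1,2,2).
For λ=4: eigenvector (0,1,0).
For λ=2: eigenvector (-2,-2,-3).
General solution: c_1e^(-2t)(1,2,2) + c_2e^(4t)(0,1,0) + c_3e^(2t)(-2,-2,-3).

x_1(t) = c_1e^(-2t) - 2c_3e^(2t), x_2(t) = 2c_1e^(-2t) + c_2e^(4t) - 2c_3e^(2t), x_3(t) = 2c_1e^(-2t) - 3c_3e^(2t)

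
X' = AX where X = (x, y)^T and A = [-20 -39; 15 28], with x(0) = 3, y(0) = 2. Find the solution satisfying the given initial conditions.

x(t) = -50e^(4t)sin(3t) + 3e^(4t)cos(3t), y(t) = 31e^(4t)sin(3t) + 2e^(4t)cos(3t)

Coefficient matrix A = [[-20, -39], [15, 28]].
Characteristic polynomial det(A - λI) = λ^2 - 8λ + 25 = 0.
Eigenvalues λ = 4 ± 3i (complex conjugate pair).
For λ=4+3i: an eigenvector is (-3,2) - i(-2,1) = (-3 + 2i, 2 - i).
A real fundamental pair from Re and Im of e^((4+3i)t)v: X_1 = e^(4t)(cos(3t)·(-3,2) + sin(3t)·(-2,1)), X_2 = e^(4t)(sin(3t)·(-3,2) - cos(3t)·(-2,1)).
General solution: K_1X_1 + K_2X_2.
Applying x(0)=3, y(0)=2 gives K_1=7, K_2=12.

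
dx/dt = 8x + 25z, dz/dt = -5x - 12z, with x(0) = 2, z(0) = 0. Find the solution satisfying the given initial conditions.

x(t) = 4e^(-2t)sin(5t) + 2e^(-2t)cos(5t), z(t) = -2e^(-2t)sin(5t)

Coefficient matrix A = [[8, 25], [-5, -12]].
Characteristic polynomial det(A - λI) = λ^2 + 4λ + 29 = 0.
Eigenvalues λ = -2 ± 5i (complex conjugate pair).
For λ=-2+5i: an eigenvector is (1,0) - i(2,-1) = (1 - 2i, 0 + i).
A real fundamental pair from Re and Im of e^((-2+5i)t)v: X_1 = e^(-2t)(cos(5t)·(1,0) + sin(5t)·(2,-1)), X_2 = e^(-2t)(sin(5t)·(1,0) - cos(5t)·(2,-1)).
General solution: K_1X_1 + K_2X_2.
Applying x(0)=2, z(0)=0 gives K_1=2, K_2=0.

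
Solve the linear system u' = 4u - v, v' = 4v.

u(t) = C_1e^(4t) + C_2te^(4t) - C_2e^(4t), v(t) = -C_2e^(4t)

Coefficient matrix A = [[4, -1], [0, 4]].
Characteristic polynomial det(A - λI) = λ^2 - 8λ + 16 = 0.
Single eigenvalue λ = 4 with algebraic multiplicity 2.
Eigenvector v = (1,0); generalized eigenvector w with (A-λI)w=v is (-1,-1).
General solution: e^(4t)[C_1·v + C_2·(t·v + w)].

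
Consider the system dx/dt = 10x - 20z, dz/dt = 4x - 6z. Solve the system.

x(t) = c_1e^(2t)sin(4t) - 2c_1e^(2t)cos(4t) - 2c_2e^(2t)sin(4t) - c_2e^(2t)cos(4t), z(t) = -c_1e^(2t)cos(4t) - c_2e^(2t)sin(4t)

Coefficient matrix A = [[10, -20], [4, -6]].
Characteristic polynomial det(A - λI) = λ^2 - 4λ + 20 = 0.
Eigenvalues λ = 2 ± 4i (complex conjugate pair).
For λ=2+4i: an eigenvector is (-2,-1) - i(1,0) = (-2 - i, -1).
A real fundamental pair from Re and Im of e^((2+4i)t)v: X_1 = e^(2t)(cos(4t)·(-2,-1) + sin(4t)·(1,0)), X_2 = e^(2t)(sin(4t)·(-2,-1) - cos(4t)·(1,0)).
General solution: c_1X_1 + c_2X_2.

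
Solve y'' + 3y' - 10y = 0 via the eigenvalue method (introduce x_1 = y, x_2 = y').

y(t) = c_1e^(2t) + c_2e^(-5t)

Let x_1 = y, x_2 = y'. Then x_1' = x_2 and x_2' = 10x_1 - 3x_2.
A = [[0,1],[10,-3]]; det(A-λI) = λ^2 + 3λ - 10.
Eigenvalues λ = 2, -5 with eigenvectors (1,2), (1,-5).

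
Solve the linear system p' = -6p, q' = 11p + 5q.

p(t) = K_2e^(-6t), q(t) = -K_1e^(5t) - K_2e^(-6t)

Coefficient matrix A = [[-6, 0], [11, 5]].
Characteristic polynomial det(A - λI) = λ^2 + λ - 30 = 0.
Eigenvalues λ = 5, -6.
For λ=5: (A-λI) row 1 is [-11, 0], so an eigenvector is (0, -1).
For λ=-6: (A-λI) row 2 is [11, 11], so an eigenvector is (1, -1).
General solution: K_1e^(5t)(0,-1) + K_2e^(-6t)(1,-1).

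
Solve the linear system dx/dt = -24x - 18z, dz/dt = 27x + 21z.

x(t) = c_1e^(-6t) + 2c_2e^(3t), z(t) = -c_1e^(-6t) - 3c_2e^(3t)

Coefficient matrix A = [[-24, -18], [27, 21]].
Characteristic polynomial det(A - λI) = λ^2 + 3λ - 18 = 0.
Eigenvalues λ = -6, 3.
For λ=-6: (A-λI) row 1 is [-18, -18], so an eigenvector is (1, -1).
For λ=3: (A-λI) row 1 is [-27, -18], so an eigenvector is (2, -3).
General solution: c_1e^(-6t)(1,-1) + c_2e^(3t)(2,-3).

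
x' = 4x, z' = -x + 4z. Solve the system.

Coefficient matrix A = [[4, 0], [-1, 4]].
Characteristic polynomial det(A - λI) = λ^2 - 8λ + 16 = 0.
Single eigenvalue λ = 4 with algebraic multiplicity 2.
Eigenvector v = (0,1); generalized eigenvector w with (A-λI)w=v is (-1,3).
General solution: e^(4t)[c_1·v + c_2·(t·v + w)].

x(t) = -c_2e^(4t), z(t) = c_1e^(4t) + c_2te^(4t) + 3c_2e^(4t)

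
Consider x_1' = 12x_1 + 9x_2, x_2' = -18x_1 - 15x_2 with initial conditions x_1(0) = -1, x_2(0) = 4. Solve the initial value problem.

Coefficient matrix A = [[12, 9], [-18, -15]].
Characteristic polynomial det(A - λI) = λ^2 + 3λ - 18 = 0.
Eigenvalues λ = 3, -6.
For λ=3: (A-λI) row 1 is [9, 9], so an eigenvector is (1, -1).
For λ=-6: (A-λI) row 1 is [18, 9], so an eigenvector is (-1, 2).
General solution: c_1e^(3t)(1,-1) + c_2e^(-6t)(-1,2).
Applying x_1(0)=-1, x_2(0)=4 gives c_1=2, c_2=3.

x_1(t) = 2e^(3t) - 3e^(-6t), x_2(t) = -2e^(3t) + 6e^(-6t)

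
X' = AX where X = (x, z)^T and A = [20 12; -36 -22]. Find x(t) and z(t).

x(t) = -2K_1e^(2t) + K_2e^(-4t), z(t) = 3K_1e^(2t) - 2K_2e^(-4t)

Coefficient matrix A = [[20, 12], [-36, -22]].
Characteristic polynomial det(A - λI) = λ^2 + 2λ - 8 = 0.
Eigenvalues λ = 2, -4.
For λ=2: (A-λI) row 1 is [18, 12], so an eigenvector is (-2, 3).
For λ=-4: (A-λI) row 1 is [24, 12], so an eigenvector is (1, -2).
General solution: K_1e^(2t)(-2,3) + K_2e^(-4t)(1,-2).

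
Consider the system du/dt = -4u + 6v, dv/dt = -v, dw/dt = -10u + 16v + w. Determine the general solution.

Coefficient matrix A = [[-4, 6, 0], [0, -1, 0], [-10, 16, 1]].
det(A - λI) = 0 gives eigenvalues λ = -4, 1, -1.
For λ=-4: eigenvector (1,0,2).
For λ=1: eigenvector (0,0,1).
For λ=-1: eigenvector (2,1,2).
General solution: c_1e^(-4t)(1,0,2) + c_2e^(t)(0,0,1) + c_3e^(-t)(2,1,2).

u(t) = c_1e^(-4t) + 2c_3e^(-t), v(t) = c_3e^(-t), w(t) = 2c_1e^(-4t) + c_2e^(t) + 2c_3e^(-t)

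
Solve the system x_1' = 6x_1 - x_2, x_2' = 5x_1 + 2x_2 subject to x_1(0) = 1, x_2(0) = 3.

x_1(t) = -e^(4t)sin(t) + e^(4t)cos(t), x_2(t) = -e^(4t)sin(t) + 3e^(4t)cos(t)

Coefficient matrix A = [[6, -1], [5, 2]].
Characteristic polynomial det(A - λI) = λ^2 - 8λ + 17 = 0.
Eigenvalues λ = 4 ± i (complex conjugate pair).
For λ=4+i: an eigenvector is (-1,-2) - i(0,-1) = (-1, -2 + i).
A real fundamental pair from Re and Im of e^((4+i)t)v: X_1 = e^(4t)(cos(t)·(-1,-2) + sin(t)·(0,-1)), X_2 = e^(4t)(sin(t)·(-1,-2) - cos(t)·(0,-1)).
General solution: C_1X_1 + C_2X_2.
Applying x_1(0)=1, x_2(0)=3 gives C_1=-1, C_2=1.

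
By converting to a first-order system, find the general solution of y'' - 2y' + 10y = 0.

Let x_1 = y, x_2 = y'. Then x_1' = x_2 and x_2' = -10x_1 + 2x_2.
A = [[0,1],[-10,2]]; det(A-λI) = λ^2 - 2λ + 10.
Eigenvalues λ = 1 ± 3i.

y(t) = C_1e^(t)cos(3t) + C_2e^(t)sin(3t)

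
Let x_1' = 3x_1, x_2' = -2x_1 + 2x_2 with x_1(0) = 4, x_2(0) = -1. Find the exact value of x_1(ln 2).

A = [[3,0],[-2,2]]; eigenvalues λ = 2, 3.
Eigenvectors: (0,1) for λ=2, (-1,2) for λ=3.
From the initial condition, c_1 = 7, c_2 = -4.
x_1(ln 2) = (7)(2^2)(0) + (-4)(2^3)(-1) = 32.

32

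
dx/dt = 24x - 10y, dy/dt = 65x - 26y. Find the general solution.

Coefficient matrix A = [[24, -10], [65, -26]].
Characteristic polynomial det(A - λI) = λ^2 + 2λ + 26 = 0.
Eigenvalues λ = -1 ± 5i (complex conjugate pair).
For λ=-1+5i: an eigenvector is (1,3) - i(-1,-2) = (1 + i, 3 + 2i).
A real fundamental pair from Re and Im of e^((-1+5i)t)v: X_1 = e^(-t)(cos(5t)·(1,3) + sin(5t)·(-1,-2)), X_2 = e^(-t)(sin(5t)·(1,3) - cos(5t)·(-1,-2)).
General solution: c_1X_1 + c_2X_2.

x(t) = -c_1e^(-t)sin(5t) + c_1e^(-t)cos(5t) + c_2e^(-t)sin(5t) + c_2e^(-t)cos(5t), y(t) = -2c_1e^(-t)sin(5t) + 3c_1e^(-t)cos(5t) + 3c_2e^(-t)sin(5t) + 2c_2e^(-t)cos(5t)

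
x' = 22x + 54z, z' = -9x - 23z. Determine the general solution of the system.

x(t) = 2c_1e^(-5t) - 3c_2e^(4t), z(t) = -c_1e^(-5t) + c_2e^(4t)

Coefficient matrix A = [[22, 54], [-9, -23]].
Characteristic polynomial det(A - λI) = λ^2 + λ - 20 = 0.
Eigenvalues λ = -5, 4.
For λ=-5: (A-λI) row 1 is [27, 54], so an eigenvector is (2, -1).
For λ=4: (A-λI) row 1 is [18, 54], so an eigenvector is (-3, 1).
General solution: c_1e^(-5t)(2,-1) + c_2e^(4t)(-3,1).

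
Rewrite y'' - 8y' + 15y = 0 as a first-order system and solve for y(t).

y(t) = C_1e^(3t) + C_2e^(5t)

Let x_1 = y, x_2 = y'. Then x_1' = x_2 and x_2' = -15x_1 + 8x_2.
A = [[0,1],[-15,8]]; det(A-λI) = λ^2 - 8λ + 15.
Eigenvalues λ = 3, 5 with eigenvectors (1,3), (1,5).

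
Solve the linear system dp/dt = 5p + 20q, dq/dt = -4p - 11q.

p(t) = -c_1e^(-3t)sin(4t) + 2c_1e^(-3t)cos(4t) + 2c_2e^(-3t)sin(4t) + c_2e^(-3t)cos(4t), q(t) = -c_1e^(-3t)cos(4t) - c_2e^(-3t)sin(4t)

Coefficient matrix A = [[5, 20], [-4, -11]].
Characteristic polynomial det(A - λI) = λ^2 + 6λ + 25 = 0.
Eigenvalues λ = -3 ± 4i (complex conjugate pair).
For λ=-3+4i: an eigenvector is (2,-1) - i(-1,0) = (2 + i, -1).
A real fundamental pair from Re and Im of e^((-3+4i)t)v: X_1 = e^(-3t)(cos(4t)·(2,-1) + sin(4t)·(-1,0)), X_2 = e^(-3t)(sin(4t)·(2,-1) - cos(4t)·(-1,0)).
General solution: c_1X_1 + c_2X_2.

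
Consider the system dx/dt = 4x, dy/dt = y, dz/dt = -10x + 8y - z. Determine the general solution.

x(t) = K_1e^(4t), y(t) = K_2e^(t), z(t) = -2K_1e^(4t) + 4K_2e^(t) + K_3e^(-t)

Coefficient matrix A = [[4, 0, 0], [0, 1, 0], [-10, 8, -1]].
det(A - λI) = 0 gives eigenvalues λ = 4, 1, -1.
For λ=4: eigenvector (1,0,-2).
For λ=1: eigenvector (0,1,4).
For λ=-1: eigenvector (0,0,1).
General solution: K_1e^(4t)(1,0,-2) + K_2e^(t)(0,1,4) + K_3e^(-t)(0,0,1).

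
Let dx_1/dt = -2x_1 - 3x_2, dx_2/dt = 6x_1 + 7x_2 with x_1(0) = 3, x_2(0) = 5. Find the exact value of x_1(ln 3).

A = [[-2,-3],[6,7]]; eigenvalues λ = 1, 4.
Eigenvectors: (1,-1) for λ=1, (1,-2) for λ=4.
From the initial condition, c_1 = 11, c_2 = -8.
x_1(ln 3) = (11)(3^1)(1) + (-8)(3^4)(1) = -615.

-615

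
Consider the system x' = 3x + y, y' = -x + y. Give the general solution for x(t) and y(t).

Coefficient matrix A = [[3, 1], [-1, 1]].
Characteristic polynomial det(A - λI) = λ^2 - 4λ + 4 = 0.
Single eigenvalue λ = 2 with algebraic multiplicity 2.
Eigenvector v = (-1,1); generalized eigenvector w with (A-λI)w=v is (-3,2).
General solution: e^(2t)[c_1·v + c_2·(t·v + w)].

x(t) = -c_1e^(2t) - c_2te^(2t) - 3c_2e^(2t), y(t) = c_1e^(2t) + c_2te^(2t) + 2c_2e^(2t)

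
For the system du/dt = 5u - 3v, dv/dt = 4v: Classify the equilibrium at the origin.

unstable node

A = [[5,-3],[0,4]]; det(A-λI) = λ^2 - 9λ + 20.
λ = 4, 5: both positive.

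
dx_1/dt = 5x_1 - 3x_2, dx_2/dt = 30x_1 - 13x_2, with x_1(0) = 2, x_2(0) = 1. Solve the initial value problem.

x_1(t) = 5e^(-4t)sin(3t) + 2e^(-4t)cos(3t), x_2(t) = 17e^(-4t)sin(3t) + e^(-4t)cos(3t)

Coefficient matrix A = [[5, -3], [30, -13]].
Characteristic polynomial det(A - λI) = λ^2 + 8λ + 25 = 0.
Eigenvalues λ = -4 ± 3i (complex conjugate pair).
For λ=-4+3i: an eigenvector is (0,-1) - i(1,3) = (0 - i, -1 - 3i).
A real fundamental pair from Re and Im of e^((-4+3i)t)v: X_1 = e^(-4t)(cos(3t)·(0,-1) + sin(3t)·(1,3)), X_2 = e^(-4t)(sin(3t)·(0,-1) - cos(3t)·(1,3)).
General solution: K_1X_1 + K_2X_2.
Applying x_1(0)=2, x_2(0)=1 gives K_1=5, K_2=-2.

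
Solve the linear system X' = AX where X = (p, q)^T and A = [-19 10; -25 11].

Coefficient matrix A = [[-19, 10], [-25, 11]].
Characteristic polynomial det(A - λI) = λ^2 + 8λ + 41 = 0.
Eigenvalues λ = -4 ± 5i (complex conjugate pair).
For λ=-4+5i: an eigenvector is (1,1) - i(-1,-2) = (1 + i, 1 + 2i).
A real fundamental pair from Re and Im of e^((-4+5i)t)v: X_1 = e^(-4t)(cos(5t)·(1,1) + sin(5t)·(-1,-2)), X_2 = e^(-4t)(sin(5t)·(1,1) - cos(5t)·(-1,-2)).
General solution: K_1X_1 + K_2X_2.

p(t) = -K_1e^(-4t)sin(5t) + K_1e^(-4t)cos(5t) + K_2e^(-4t)sin(5t) + K_2e^(-4t)cos(5t), q(t) = -2K_1e^(-4t)sin(5t) + K_1e^(-4t)cos(5t) + K_2e^(-4t)sin(5t) + 2K_2e^(-4t)cos(5t)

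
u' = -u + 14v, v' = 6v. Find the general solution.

u(t) = -2K_1e^(6t) + K_2e^(-t), v(t) = -K_1e^(6t)

Coefficient matrix A = [[-1, 14], [0, 6]].
Characteristic polynomial det(A - λI) = λ^2 - 5λ - 6 = 0.
Eigenvalues λ = 6, -1.
For λ=6: (A-λI) row 1 is [-7, 14], so an eigenvector is (-2, -1).
For λ=-1: (A-λI) row 1 is [0, 14], so an eigenvector is (1, 0).
General solution: K_1e^(6t)(-2,-1) + K_2e^(-t)(1,0).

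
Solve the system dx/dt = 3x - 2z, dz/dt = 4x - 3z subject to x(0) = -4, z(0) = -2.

x(t) = -6e^(t) + 2e^(-t), z(t) = -6e^(t) + 4e^(-t)

Coefficient matrix A = [[3, -2], [4, -3]].
Characteristic polynomial det(A - λI) = λ^2 - 1 = 0.
Eigenvalues λ = -1, 1.
For λ=-1: (A-λI) row 1 is [4, -2], so an eigenvector is (1, 2).
For λ=1: (A-λI) row 1 is [2, -2], so an eigenvector is (1, 1).
General solution: C_1e^(-t)(1,2) + C_2e^(t)(1,1).
Applying x(0)=-4, z(0)=-2 gives C_1=2, C_2=-6.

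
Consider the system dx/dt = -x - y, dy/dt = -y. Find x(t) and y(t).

x(t) = -K_1e^(-t) - K_2te^(-t) - 3K_2e^(-t), y(t) = K_2e^(-t)

Coefficient matrix A = [[-1, -1], [0, -1]].
Characteristic polynomial det(A - λI) = λ^2 + 2λ + 1 = 0.
Single eigenvalue λ = -1 with algebraic multiplicity 2.
Eigenvector v = (-1,0); generalized eigenvector w with (A-λI)w=v is (-3,1).
General solution: e^(-t)[K_1·v + K_2·(t·v + w)].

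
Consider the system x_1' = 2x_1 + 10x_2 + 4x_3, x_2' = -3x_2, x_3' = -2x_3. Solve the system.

x_1(t) = K_1e^(2t) - 2K_2e^(-3t) - K_3e^(-2t), x_2(t) = K_2e^(-3t), x_3(t) = K_3e^(-2t)

Coefficient matrix A = [[2, 10, 4], [0, -3, 0], [0, 0, -2]].
det(A - λI) = 0 gives eigenvalues λ = 2, -3, -2.
For λ=2: eigenvector (1,0,0).
For λ=-3: eigenvector (-2,1,0).
For λ=-2: eigenvector (-1,0,1).
General solution: K_1e^(2t)(1,0,0) + K_2e^(-3t)(-2,1,0) + K_3e^(-2t)(-1,0,1).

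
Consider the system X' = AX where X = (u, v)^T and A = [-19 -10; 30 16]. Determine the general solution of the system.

u(t) = 2c_1e^(-4t) + c_2e^(t), v(t) = -3c_1e^(-4t) - 2c_2e^(t)

Coefficient matrix A = [[-19, -10], [30, 16]].
Characteristic polynomial det(A - λI) = λ^2 + 3λ - 4 = 0.
Eigenvalues λ = -4, 1.
For λ=-4: (A-λI) row 1 is [-15, -10], so an eigenvector is (2, -3).
For λ=1: (A-λI) row 1 is [-20, -10], so an eigenvector is (1, -2).
General solution: c_1e^(-4t)(2,-3) + c_2e^(t)(1,-2).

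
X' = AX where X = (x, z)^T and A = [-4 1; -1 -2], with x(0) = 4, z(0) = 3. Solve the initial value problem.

Coefficient matrix A = [[-4, 1], [-1, -2]].
Characteristic polynomial det(A - λI) = λ^2 + 6λ + 9 = 0.
Single eigenvalue λ = -3 with algebraic multiplicity 2.
Eigenvector v = (1,1); generalized eigenvector w with (A-λI)w=v is (-1,0).
General solution: e^(-3t)[c_1·v + c_2·(t·v + w)].
Applying x(0)=4, z(0)=3 gives c_1=3, c_2=-1.

x(t) = -te^(-3t) + 4e^(-3t), z(t) = -te^(-3t) + 3e^(-3t)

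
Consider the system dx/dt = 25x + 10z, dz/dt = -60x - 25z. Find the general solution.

x(t) = -C_1e^(-5t) + C_2e^(5t), z(t) = 3C_1e^(-5t) - 2C_2e^(5t)

Coefficient matrix A = [[25, 10], [-60, -25]].
Characteristic polynomial det(A - λI) = λ^2 - 25 = 0.
Eigenvalues λ = -5, 5.
For λ=-5: (A-λI) row 1 is [30, 10], so an eigenvector is (-1, 3).
For λ=5: (A-λI) row 1 is [20, 10], so an eigenvector is (1, -2).
General solution: C_1e^(-5t)(-1,3) + C_2e^(5t)(1,-2).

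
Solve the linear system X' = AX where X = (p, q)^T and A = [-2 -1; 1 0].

p(t) = -C_1e^(-t) - C_2te^(-t) - C_2e^(-t), q(t) = C_1e^(-t) + C_2te^(-t) + 2C_2e^(-t)

Coefficient matrix A = [[-2, -1], [1, 0]].
Characteristic polynomial det(A - λI) = λ^2 + 2λ + 1 = 0.
Single eigenvalue λ = -1 with algebraic multiplicity 2.
Eigenvector v = (-1,1); generalized eigenvector w with (A-λI)w=v is (-1,2).
General solution: e^(-t)[C_1·v + C_2·(t·v + w)].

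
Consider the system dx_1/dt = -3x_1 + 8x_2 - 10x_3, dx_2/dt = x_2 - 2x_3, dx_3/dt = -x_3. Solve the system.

Coefficient matrix A = [[-3, 8, -10], [0, 1, -2], [0, 0, -1]].
det(A - λI) = 0 gives eigenvalues λ = -3, 1, -1.
For λ=-3: eigenvector (1,0,0).
For λ=1: eigenvector (2,1,0).
For λ=-1: eigenvector (-1,1,1).
General solution: C_1e^(-3t)(1,0,0) + C_2e^(t)(2,1,0) + C_3e^(-t)(-1,1,1).

x_1(t) = C_1e^(-3t) + 2C_2e^(t) - C_3e^(-t), x_2(t) = C_2e^(t) + C_3e^(-t), x_3(t) = C_3e^(-t)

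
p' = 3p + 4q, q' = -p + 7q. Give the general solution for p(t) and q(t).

Coefficient matrix A = [[3, 4], [-1, 7]].
Characteristic polynomial det(A - λI) = λ^2 - 10λ + 25 = 0.
Single eigenvalue λ = 5 with algebraic multiplicity 2.
Eigenvector v = (-2,-1); generalized eigenvector w with (A-λI)w=v is (3,1).
General solution: e^(5t)[K_1·v + K_2·(t·v + w)].

p(t) = -2K_1e^(5t) - 2K_2te^(5t) + 3K_2e^(5t), q(t) = -K_1e^(5t) - K_2te^(5t) + K_2e^(5t)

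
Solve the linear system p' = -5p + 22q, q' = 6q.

Coefficient matrix A = [[-5, 22], [0, 6]].
Characteristic polynomial det(A - λI) = λ^2 - λ - 30 = 0.
Eigenvalues λ = -5, 6.
For λ=-5: (A-λI) row 1 is [0, 22], so an eigenvector is (1, 0).
For λ=6: (A-λI) row 1 is [-11, 22], so an eigenvector is (2, 1).
General solution: C_1e^(-5t)(1,0) + C_2e^(6t)(2,1).

p(t) = C_1e^(-5t) + 2C_2e^(6t), q(t) = C_2e^(6t)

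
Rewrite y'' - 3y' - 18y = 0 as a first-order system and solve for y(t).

y(t) = K_1e^(-3t) + K_2e^(6t)

Let x_1 = y, x_2 = y'. Then x_1' = x_2 and x_2' = 18x_1 + 3x_2.
A = [[0,1],[18,3]]; det(A-λI) = λ^2 - 3λ - 18.
Eigenvalues λ = -3, 6 with eigenvectors (1,-3), (1,6).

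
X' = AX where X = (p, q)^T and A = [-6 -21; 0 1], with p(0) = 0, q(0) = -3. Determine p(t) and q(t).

Coefficient matrix A = [[-6, -21], [0, 1]].
Characteristic polynomial det(A - λI) = λ^2 + 5λ - 6 = 0.
Eigenvalues λ = -6, 1.
For λ=-6: (A-λI) row 1 is [0, -21], so an eigenvector is (-1, 0).
For λ=1: (A-λI) row 1 is [-7, -21], so an eigenvector is (3, -1).
General solution: c_1e^(-6t)(-1,0) + c_2e^(t)(3,-1).
Applying p(0)=0, q(0)=-3 gives c_1=9, c_2=3.

p(t) = 9e^(t) - 9e^(-6t), q(t) = -3e^(t)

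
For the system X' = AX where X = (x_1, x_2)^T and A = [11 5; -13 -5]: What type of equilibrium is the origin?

unstable spiral

A = [[11,5],[-13,-5]]; det(A-λI) = λ^2 - 6λ + 10.
λ = 3 ± i: positive real part.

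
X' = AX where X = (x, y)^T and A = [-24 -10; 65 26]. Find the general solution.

Coefficient matrix A = [[-24, -10], [65, 26]].
Characteristic polynomial det(A - λI) = λ^2 - 2λ + 26 = 0.
Eigenvalues λ = 1 ± 5i (complex conjugate pair).
For λ=1+5i: an eigenvector is (1,-2) - i(-1,3) = (1 + i, -2 - 3i).
A real fundamental pair from Re and Im of e^((1+5i)t)v: X_1 = e^(t)(cos(5t)·(1,-2) + sin(5t)·(-1,3)), X_2 = e^(t)(sin(5t)·(1,-2) - cos(5t)·(-1,3)).
General solution: C_1X_1 + C_2X_2.

x(t) = -C_1e^(t)sin(5t) + C_1e^(t)cos(5t) + C_2e^(t)sin(5t) + C_2e^(t)cos(5t), y(t) = 3C_1e^(t)sin(5t) - 2C_1e^(t)cos(5t) - 2C_2e^(t)sin(5t) - 3C_2e^(t)cos(5t)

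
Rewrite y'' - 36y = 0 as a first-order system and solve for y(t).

y(t) = c_1e^(-6t) + c_2e^(6t)

Let x_1 = y, x_2 = y'. Then x_1' = x_2 and x_2' = 36x_1.
A = [[0,1],[36,0]]; det(A-λI) = λ^2 - 36.
Eigenvalues λ = -6, 6 with eigenvectors (1,-6), (1,6).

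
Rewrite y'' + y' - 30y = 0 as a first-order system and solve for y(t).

Let x_1 = y, x_2 = y'. Then x_1' = x_2 and x_2' = 30x_1 - x_2.
A = [[0,1],[30,-1]]; det(A-λI) = λ^2 + λ - 30.
Eigenvalues λ = -6, 5 with eigenvectors (1,-6), (1,5).

y(t) = c_1e^(-6t) + c_2e^(5t)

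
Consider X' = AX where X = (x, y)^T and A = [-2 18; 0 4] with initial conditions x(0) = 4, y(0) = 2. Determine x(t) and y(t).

x(t) = 6e^(4t) - 2e^(-2t), y(t) = 2e^(4t)

Coefficient matrix A = [[-2, 18], [0, 4]].
Characteristic polynomial det(A - λI) = λ^2 - 2λ - 8 = 0.
Eigenvalues λ = 4, -2.
For λ=4: (A-λI) row 1 is [-6, 18], so an eigenvector is (3, 1).
For λ=-2: (A-λI) row 1 is [0, 18], so an eigenvector is (-1, 0).
General solution: C_1e^(4t)(3,1) + C_2e^(-2t)(-1,0).
Applying x(0)=4, y(0)=2 gives C_1=2, C_2=2.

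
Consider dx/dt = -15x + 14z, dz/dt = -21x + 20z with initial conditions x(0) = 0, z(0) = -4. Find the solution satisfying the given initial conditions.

Coefficient matrix A = [[-15, 14], [-21, 20]].
Characteristic polynomial det(A - λI) = λ^2 - 5λ - 6 = 0.
Eigenvalues λ = 6, -1.
For λ=6: (A-λI) row 1 is [-21, 14], so an eigenvector is (-2, -3).
For λ=-1: (A-λI) row 1 is [-14, 14], so an eigenvector is (-1, -1).
General solution: C_1e^(6t)(-2,-3) + C_2e^(-t)(-1,-1).
Applying x(0)=0, z(0)=-4 gives C_1=4, C_2=-8.

x(t) = -8e^(6t) + 8e^(-t), z(t) = -12e^(6t) + 8e^(-t)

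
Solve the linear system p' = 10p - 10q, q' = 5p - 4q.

p(t) = 3C_1e^(3t)sin(t) - C_1e^(3t)cos(t) - C_2e^(3t)sin(t) - 3C_2e^(3t)cos(t), q(t) = 2C_1e^(3t)sin(t) - C_1e^(3t)cos(t) - C_2e^(3t)sin(t) - 2C_2e^(3t)cos(t)

Coefficient matrix A = [[10, -10], [5, -4]].
Characteristic polynomial det(A - λI) = λ^2 - 6λ + 10 = 0.
Eigenvalues λ = 3 ± i (complex conjugate pair).
For λ=3+i: an eigenvector is (-1,-1) - i(3,2) = (-1 - 3i, -1 - 2i).
A real fundamental pair from Re and Im of e^((3+i)t)v: X_1 = e^(3t)(cos(t)·(-1,-1) + sin(t)·(3,2)), X_2 = e^(3t)(sin(t)·(-1,-1) - cos(t)·(3,2)).
General solution: C_1X_1 + C_2X_2.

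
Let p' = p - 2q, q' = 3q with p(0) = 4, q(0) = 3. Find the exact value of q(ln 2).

24

A = [[1,-2],[0,3]]; eigenvalues λ = 3, 1.
Eigenvectors: (1,-1) for λ=3, (-1,0) for λ=1.
From the initial condition, c_1 = -3, c_2 = -7.
q(ln 2) = (-3)(2^3)(-1) + (-7)(2^1)(0) = 24.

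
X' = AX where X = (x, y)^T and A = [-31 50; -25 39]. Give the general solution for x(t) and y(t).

Coefficient matrix A = [[-31, 50], [-25, 39]].
Characteristic polynomial det(A - λI) = λ^2 - 8λ + 41 = 0.
Eigenvalues λ = 4 ± 5i (complex conjugate pair).
For λ=4+5i: an eigenvector is (1,1) - i(3,2) = (1 - 3i, 1 - 2i).
A real fundamental pair from Re and Im of e^((4+5i)t)v: X_1 = e^(4t)(cos(5t)·(1,1) + sin(5t)·(3,2)), X_2 = e^(4t)(sin(5t)·(1,1) - cos(5t)·(3,2)).
General solution: C_1X_1 + C_2X_2.

x(t) = 3C_1e^(4t)sin(5t) + C_1e^(4t)cos(5t) + C_2e^(4t)sin(5t) - 3C_2e^(4t)cos(5t), y(t) = 2C_1e^(4t)sin(5t) + C_1e^(4t)cos(5t) + C_2e^(4t)sin(5t) - 2C_2e^(4t)cos(5t)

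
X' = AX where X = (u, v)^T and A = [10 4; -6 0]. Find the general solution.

Coefficient matrix A = [[10, 4], [-6, 0]].
Characteristic polynomial det(A - λI) = λ^2 - 10λ + 24 = 0.
Eigenvalues λ = 6, 4.
For λ=6: (A-λI) row 1 is [4, 4], so an eigenvector is (1, -1).
For λ=4: (A-λI) row 1 is [6, 4], so an eigenvector is (2, -3).
General solution: K_1e^(6t)(1,-1) + K_2e^(4t)(2,-3).

u(t) = K_1e^(6t) + 2K_2e^(4t), v(t) = -K_1e^(6t) - 3K_2e^(4t)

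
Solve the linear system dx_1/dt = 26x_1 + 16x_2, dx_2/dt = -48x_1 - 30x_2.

x_1(t) = 2c_1e^(2t) - c_2e^(-6t), x_2(t) = -3c_1e^(2t) + 2c_2e^(-6t)

Coefficient matrix A = [[26, 16], [-48, -30]].
Characteristic polynomial det(A - λI) = λ^2 + 4λ - 12 = 0.
Eigenvalues λ = 2, -6.
For λ=2: (A-λI) row 1 is [24, 16], so an eigenvector is (2, -3).
For λ=-6: (A-λI) row 1 is [32, 16], so an eigenvector is (-1, 2).
General solution: c_1e^(2t)(2,-3) + c_2e^(-6t)(-1,2).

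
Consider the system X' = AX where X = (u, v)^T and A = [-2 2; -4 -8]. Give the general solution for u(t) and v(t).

Coefficient matrix A = [[-2, 2], [-4, -8]].
Characteristic polynomial det(A - λI) = λ^2 + 10λ + 24 = 0.
Eigenvalues λ = -6, -4.
For λ=-6: (A-λI) row 1 is [4, 2], so an eigenvector is (-1, 2).
For λ=-4: (A-λI) row 1 is [2, 2], so an eigenvector is (1, -1).
General solution: K_1e^(-6t)(-1,2) + K_2e^(-4t)(1,-1).

u(t) = -K_1e^(-6t) + K_2e^(-4t), v(t) = 2K_1e^(-6t) - K_2e^(-4t)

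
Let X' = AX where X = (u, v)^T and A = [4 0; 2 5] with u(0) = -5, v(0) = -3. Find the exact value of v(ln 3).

A = [[4,0],[2,5]]; eigenvalues λ = 4, 5.
Eigenvectors: (1,-2) for λ=4, (0,1) for λ=5.
From the initial condition, c_1 = -5, c_2 = -13.
v(ln 3) = (-5)(3^4)(-2) + (-13)(3^5)(1) = -2349.

-2349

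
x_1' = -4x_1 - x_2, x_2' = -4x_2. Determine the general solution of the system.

x_1(t) = -c_1e^(-4t) - c_2te^(-4t) + 3c_2e^(-4t), x_2(t) = c_2e^(-4t)

Coefficient matrix A = [[-4, -1], [0, -4]].
Characteristic polynomial det(A - λI) = λ^2 + 8λ + 16 = 0.
Single eigenvalue λ = -4 with algebraic multiplicity 2.
Eigenvector v = (-1,0); generalized eigenvector w with (A-λI)w=v is (3,1).
General solution: e^(-4t)[c_1·v + c_2·(t·v + w)].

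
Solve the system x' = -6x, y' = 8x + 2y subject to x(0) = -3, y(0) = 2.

Coefficient matrix A = [[-6, 0], [8, 2]].
Characteristic polynomial det(A - λI) = λ^2 + 4λ - 12 = 0.
Eigenvalues λ = -6, 2.
For λ=-6: (A-λI) row 2 is [8, 8], so an eigenvector is (1, -1).
For λ=2: (A-λI) row 1 is [-8, 0], so an eigenvector is (0, -1).
General solution: c_1e^(-6t)(1,-1) + c_2e^(2t)(0,-1).
Applying x(0)=-3, y(0)=2 gives c_1=-3, c_2=1.

x(t) = -3e^(-6t), y(t) = -e^(2t) + 3e^(-6t)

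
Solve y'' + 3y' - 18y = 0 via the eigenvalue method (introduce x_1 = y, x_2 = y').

y(t) = K_1e^(-6t) + K_2e^(3t)

Let x_1 = y, x_2 = y'. Then x_1' = x_2 and x_2' = 18x_1 - 3x_2.
A = [[0,1],[18,-3]]; det(A-λI) = λ^2 + 3λ - 18.
Eigenvalues λ = -6, 3 with eigenvectors (1,-6), (1,3).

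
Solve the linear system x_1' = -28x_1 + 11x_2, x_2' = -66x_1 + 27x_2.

x_1(t) = C_1e^(5t) + C_2e^(-6t), x_2(t) = 3C_1e^(5t) + 2C_2e^(-6t)

Coefficient matrix A = [[-28, 11], [-66, 27]].
Characteristic polynomial det(A - λI) = λ^2 + λ - 30 = 0.
Eigenvalues λ = 5, -6.
For λ=5: (A-λI) row 1 is [-33, 11], so an eigenvector is (1, 3).
For λ=-6: (A-λI) row 1 is [-22, 11], so an eigenvector is (1, 2).
General solution: C_1e^(5t)(1,3) + C_2e^(-6t)(1,2).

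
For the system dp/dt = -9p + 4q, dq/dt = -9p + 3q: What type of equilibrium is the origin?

A = [[-9,4],[-9,3]]; det(A-λI) = λ^2 + 6λ + 9.
repeated λ = -3 with a single eigenvector.

stable improper node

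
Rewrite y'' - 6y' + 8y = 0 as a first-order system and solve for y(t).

Let x_1 = y, x_2 = y'. Then x_1' = x_2 and x_2' = -8x_1 + 6x_2.
A = [[0,1],[-8,6]]; det(A-λI) = λ^2 - 6λ + 8.
Eigenvalues λ = 2, 4 with eigenvectors (1,2), (1,4).

y(t) = K_1e^(2t) + K_2e^(4t)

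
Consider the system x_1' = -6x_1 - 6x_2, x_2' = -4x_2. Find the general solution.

Coefficient matrix A = [[-6, -6], [0, -4]].
Characteristic polynomial det(A - λI) = λ^2 + 10λ + 24 = 0.
Eigenvalues λ = -6, -4.
For λ=-6: (A-λI) row 1 is [0, -6], so an eigenvector is (1, 0).
For λ=-4: (A-λI) row 1 is [-2, -6], so an eigenvector is (3, -1).
General solution: K_1e^(-6t)(1,0) + K_2e^(-4t)(3,-1).

x_1(t) = K_1e^(-6t) + 3K_2e^(-4t), x_2(t) = -K_2e^(-4t)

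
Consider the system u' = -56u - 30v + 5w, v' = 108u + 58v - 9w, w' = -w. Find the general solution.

Coefficient matrix A = [[-56, -30, 5], [108, 58, -9], [0, 0, -1]].
det(A - λI) = 0 gives eigenvalues λ = -1, -2, 4.
For λ=-1: eigenvector (5,-9,1).
For λ=-2: eigenvector (5,-9,0).
For λ=4: eigenvector (1,-2,0).
General solution: C_1e^(-t)(5,-9,1) + C_2e^(-2t)(5,-9,0) + C_3e^(4t)(1,-2,0).

u(t) = 5C_1e^(-t) + 5C_2e^(-2t) + C_3e^(4t), v(t) = -9C_1e^(-t) - 9C_2e^(-2t) - 2C_3e^(4t), w(t) = C_1e^(-t)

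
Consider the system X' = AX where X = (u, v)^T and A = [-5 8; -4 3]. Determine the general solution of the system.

Coefficient matrix A = [[-5, 8], [-4, 3]].
Characteristic polynomial det(A - λI) = λ^2 + 2λ + 17 = 0.
Eigenvalues λ = -1 ± 4i (complex conjugate pair).
For λ=-1+4i: an eigenvector is (-1,0) - i(1,1) = (-1 - i, 0 - i).
A real fundamental pair from Re and Im of e^((-1+4i)t)v: X_1 = e^(-t)(cos(4t)·(-1,0) + sin(4t)·(1,1)), X_2 = e^(-t)(sin(4t)·(-1,0) - cos(4t)·(1,1)).
General solution: K_1X_1 + K_2X_2.

u(t) = K_1e^(-t)sin(4t) - K_1e^(-t)cos(4t) - K_2e^(-t)sin(4t) - K_2e^(-t)cos(4t), v(t) = K_1e^(-t)sin(4t) - K_2e^(-t)cos(4t)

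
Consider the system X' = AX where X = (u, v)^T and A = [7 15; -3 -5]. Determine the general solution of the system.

Coefficient matrix A = [[7, 15], [-3, -5]].
Characteristic polynomial det(A - λI) = λ^2 - 2λ + 10 = 0.
Eigenvalues λ = 1 ± 3i (complex conjugate pair).
For λ=1+3i: an eigenvector is (-1,0) - i(-2,1) = (-1 + 2i, 0 - i).
A real fundamental pair from Re and Im of e^((1+3i)t)v: X_1 = e^(t)(cos(3t)·(-1,0) + sin(3t)·(-2,1)), X_2 = e^(t)(sin(3t)·(-1,0) - cos(3t)·(-2,1)).
General solution: c_1X_1 + c_2X_2.

u(t) = -2c_1e^(t)sin(3t) - c_1e^(t)cos(3t) - c_2e^(t)sin(3t) + 2c_2e^(t)cos(3t), v(t) = c_1e^(t)sin(3t) - c_2e^(t)cos(3t)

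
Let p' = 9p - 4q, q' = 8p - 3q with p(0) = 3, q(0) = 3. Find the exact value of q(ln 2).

A = [[9,-4],[8,-3]]; eigenvalues λ = 5, 1.
Eigenvectors: (-1,-1) for λ=5, (-1,-2) for λ=1.
From the initial condition, c_1 = -3, c_2 = 0.
q(ln 2) = (-3)(2^5)(-1) + (0)(2^1)(-2) = 96.

96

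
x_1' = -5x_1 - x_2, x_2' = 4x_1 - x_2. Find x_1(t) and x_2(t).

Coefficient matrix A = [[-5, -1], [4, -1]].
Characteristic polynomial det(A - λI) = λ^2 + 6λ + 9 = 0.
Single eigenvalue λ = -3 with algebraic multiplicity 2.
Eigenvector v = (1,-2); generalized eigenvector w with (A-λI)w=v is (-2,3).
General solution: e^(-3t)[K_1·v + K_2·(t·v + w)].

x_1(t) = K_1e^(-3t) + K_2te^(-3t) - 2K_2e^(-3t), x_2(t) = -2K_1e^(-3t) - 2K_2te^(-3t) + 3K_2e^(-3t)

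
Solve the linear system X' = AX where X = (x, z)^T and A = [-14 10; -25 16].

Coefficient matrix A = [[-14, 10], [-25, 16]].
Characteristic polynomial det(A - λI) = λ^2 - 2λ + 26 = 0.
Eigenvalues λ = 1 ± 5i (complex conjugate pair).
For λ=1+5i: an eigenvector is (1,2) - i(1,1) = (1 - i, 2 - i).
A real fundamental pair from Re and Im of e^((1+5i)t)v: X_1 = e^(t)(cos(5t)·(1,2) + sin(5t)·(1,1)), X_2 = e^(t)(sin(5t)·(1,2) - cos(5t)·(1,1)).
General solution: c_1X_1 + c_2X_2.

x(t) = c_1e^(t)sin(5t) + c_1e^(t)cos(5t) + c_2e^(t)sin(5t) - c_2e^(t)cos(5t), z(t) = c_1e^(t)sin(5t) + 2c_1e^(t)cos(5t) + 2c_2e^(t)sin(5t) - c_2e^(t)cos(5t)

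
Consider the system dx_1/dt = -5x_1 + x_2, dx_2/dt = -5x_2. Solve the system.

x_1(t) = K_1e^(-5t) + K_2te^(-5t) - K_2e^(-5t), x_2(t) = K_2e^(-5t)

Coefficient matrix A = [[-5, 1], [0, -5]].
Characteristic polynomial det(A - λI) = λ^2 + 10λ + 25 = 0.
Single eigenvalue λ = -5 with algebraic multiplicity 2.
Eigenvector v = (1,0); generalized eigenvector w with (A-λI)w=v is (-1,1).
General solution: e^(-5t)[K_1·v + K_2·(t·v + w)].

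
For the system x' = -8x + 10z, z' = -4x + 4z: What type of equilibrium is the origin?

stable spiral

A = [[-8,10],[-4,4]]; det(A-λI) = λ^2 + 4λ + 8.
λ = -2 ± 2i: negative real part.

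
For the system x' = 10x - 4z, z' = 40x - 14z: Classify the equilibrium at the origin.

A = [[10,-4],[40,-14]]; det(A-λI) = λ^2 + 4λ + 20.
λ = -2 ± 4i: negative real part.

stable spiral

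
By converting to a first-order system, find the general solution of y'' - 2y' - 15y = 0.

Let x_1 = y, x_2 = y'. Then x_1' = x_2 and x_2' = 15x_1 + 2x_2.
A = [[0,1],[15,2]]; det(A-λI) = λ^2 - 2λ - 15.
Eigenvalues λ = 5, -3 with eigenvectors (1,5), (1,-3).

y(t) = c_1e^(5t) + c_2e^(-3t)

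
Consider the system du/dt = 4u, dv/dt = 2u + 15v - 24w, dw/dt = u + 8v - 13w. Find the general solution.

u(t) = c_3e^(4t), v(t) = 2c_1e^(3t) - 3c_2e^(-t) + 2c_3e^(4t), w(t) = c_1e^(3t) - 2c_2e^(-t) + c_3e^(4t)

Coefficient matrix A = [[4, 0, 0], [2, 15, -24], [1, 8, -13]].
det(A - λI) = 0 gives eigenvalues λ = 3, -1, 4.
For λ=3: eigenvector (0,2,1).
For λ=-1: eigenvector (0,-3,-2).
For λ=4: eigenvector (1,2,1).
General solution: c_1e^(3t)(0,2,1) + c_2e^(-t)(0,-3,-2) + c_3e^(4t)(1,2,1).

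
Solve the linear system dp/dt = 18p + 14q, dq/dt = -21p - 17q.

Coefficient matrix A = [[18, 14], [-21, -17]].
Characteristic polynomial det(A - λI) = λ^2 - λ - 12 = 0.
Eigenvalues λ = -3, 4.
For λ=-3: (A-λI) row 1 is [21, 14], so an eigenvector is (2, -3).
For λ=4: (A-λI) row 1 is [14, 14], so an eigenvector is (1, -1).
General solution: K_1e^(-3t)(2,-3) + K_2e^(4t)(1,-1).

p(t) = 2K_1e^(-3t) + K_2e^(4t), q(t) = -3K_1e^(-3t) - K_2e^(4t)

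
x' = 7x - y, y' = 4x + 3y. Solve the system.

Coefficient matrix A = [[7, -1], [4, 3]].
Characteristic polynomial det(A - λI) = λ^2 - 10λ + 25 = 0.
Single eigenvalue λ = 5 with algebraic multiplicity 2.
Eigenvector v = (1,2); generalized eigenvector w with (A-λI)w=v is (-1,-3).
General solution: e^(5t)[C_1·v + C_2·(t·v + w)].

x(t) = C_1e^(5t) + C_2te^(5t) - C_2e^(5t), y(t) = 2C_1e^(5t) + 2C_2te^(5t) - 3C_2e^(5t)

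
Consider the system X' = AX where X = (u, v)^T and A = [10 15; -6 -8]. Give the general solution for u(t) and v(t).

u(t) = -K_1e^(t)sin(3t) - 2K_1e^(t)cos(3t) - 2K_2e^(t)sin(3t) + K_2e^(t)cos(3t), v(t) = K_1e^(t)sin(3t) + K_1e^(t)cos(3t) + K_2e^(t)sin(3t) - K_2e^(t)cos(3t)

Coefficient matrix A = [[10, 15], [-6, -8]].
Characteristic polynomial det(A - λI) = λ^2 - 2λ + 10 = 0.
Eigenvalues λ = 1 ± 3i (complex conjugate pair).
For λ=1+3i: an eigenvector is (-2,1) - i(-1,1) = (-2 + i, 1 - i).
A real fundamental pair from Re and Im of e^((1+3i)t)v: X_1 = e^(t)(cos(3t)·(-2,1) + sin(3t)·(-1,1)), X_2 = e^(t)(sin(3t)·(-2,1) - cos(3t)·(-1,1)).
General solution: K_1X_1 + K_2X_2.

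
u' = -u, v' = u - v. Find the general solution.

u(t) = c_2e^(-t), v(t) = c_1e^(-t) + c_2te^(-t) - 2c_2e^(-t)

Coefficient matrix A = [[-1, 0], [1, -1]].
Characteristic polynomial det(A - λI) = λ^2 + 2λ + 1 = 0.
Single eigenvalue λ = -1 with algebraic multiplicity 2.
Eigenvector v = (0,1); generalized eigenvector w with (A-λI)w=v is (1,-2).
General solution: e^(-t)[c_1·v + c_2·(t·v + w)].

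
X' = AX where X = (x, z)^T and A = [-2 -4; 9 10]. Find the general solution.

x(t) = 2c_1e^(4t) + 2c_2te^(4t) + c_2e^(4t), z(t) = -3c_1e^(4t) - 3c_2te^(4t) - 2c_2e^(4t)

Coefficient matrix A = [[-2, -4], [9, 10]].
Characteristic polynomial det(A - λI) = λ^2 - 8λ + 16 = 0.
Single eigenvalue λ = 4 with algebraic multiplicity 2.
Eigenvector v = (2,-3); generalized eigenvector w with (A-λI)w=v is (1,-2).
General solution: e^(4t)[c_1·v + c_2·(t·v + w)].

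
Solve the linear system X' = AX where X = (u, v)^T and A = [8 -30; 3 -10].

u(t) = -3K_1e^(-t)sin(3t) - K_1e^(-t)cos(3t) - K_2e^(-t)sin(3t) + 3K_2e^(-t)cos(3t), v(t) = -K_1e^(-t)sin(3t) + K_2e^(-t)cos(3t)

Coefficient matrix A = [[8, -30], [3, -10]].
Characteristic polynomial det(A - λI) = λ^2 + 2λ + 10 = 0.
Eigenvalues λ = -1 ± 3i (complex conjugate pair).
For λ=-1+3i: an eigenvector is (-1,0) - i(-3,-1) = (-1 + 3i, 0 + i).
A real fundamental pair from Re and Im of e^((-1+3i)t)v: X_1 = e^(-t)(cos(3t)·(-1,0) + sin(3t)·(-3,-1)), X_2 = e^(-t)(sin(3t)·(-1,0) - cos(3t)·(-3,-1)).
General solution: K_1X_1 + K_2X_2.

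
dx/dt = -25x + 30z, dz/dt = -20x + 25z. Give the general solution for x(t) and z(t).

Coefficient matrix A = [[-25, 30], [-20, 25]].
Characteristic polynomial det(A - λI) = λ^2 - 25 = 0.
Eigenvalues λ = -5, 5.
For λ=-5: (A-λI) row 1 is [-20, 30], so an eigenvector is (3, 2).
For λ=5: (A-λI) row 1 is [-30, 30], so an eigenvector is (1, 1).
General solution: K_1e^(-5t)(3,2) + K_2e^(5t)(1,1).

x(t) = 3K_1e^(-5t) + K_2e^(5t), z(t) = 2K_1e^(-5t) + K_2e^(5t)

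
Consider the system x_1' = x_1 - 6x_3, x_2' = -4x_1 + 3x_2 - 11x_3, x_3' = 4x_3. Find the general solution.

Coefficient matrix A = [[1, 0, -6], [-4, 3, -11], [0, 0, 4]].
det(A - λI) = 0 gives eigenvalues λ = 1, 3, 4.
For λ=1: eigenvector (1,2,0).
For λ=3: eigenvector (0,1,0).
For λ=4: eigenvector (-2,-3,1).
General solution: c_1e^(t)(1,2,0) + c_2e^(3t)(0,1,0) + c_3e^(4t)(-2,-3,1).

x_1(t) = c_1e^(t) - 2c_3e^(4t), x_2(t) = 2c_1e^(t) + c_2e^(3t) - 3c_3e^(4t), x_3(t) = c_3e^(4t)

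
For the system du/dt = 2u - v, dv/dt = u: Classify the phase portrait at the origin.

unstable improper node

A = [[2,-1],[1,0]]; det(A-λI) = λ^2 - 2λ + 1.
repeated λ = 1 with a single eigenvector.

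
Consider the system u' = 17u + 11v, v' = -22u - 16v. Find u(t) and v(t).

Coefficient matrix A = [[17, 11], [-22, -16]].
Characteristic polynomial det(A - λI) = λ^2 - λ - 30 = 0.
Eigenvalues λ = -5, 6.
For λ=-5: (A-λI) row 1 is [22, 11], so an eigenvector is (-1, 2).
For λ=6: (A-λI) row 1 is [11, 11], so an eigenvector is (-1, 1).
General solution: c_1e^(-5t)(-1,2) + c_2e^(6t)(-1,1).

u(t) = -c_1e^(-5t) - c_2e^(6t), v(t) = 2c_1e^(-5t) + c_2e^(6t)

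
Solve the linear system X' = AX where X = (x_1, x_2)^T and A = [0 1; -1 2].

x_1(t) = -K_1e^(t) - K_2te^(t) + 2K_2e^(t), x_2(t) = -K_1e^(t) - K_2te^(t) + K_2e^(t)

Coefficient matrix A = [[0, 1], [-1, 2]].
Characteristic polynomial det(A - λI) = λ^2 - 2λ + 1 = 0.
Single eigenvalue λ = 1 with algebraic multiplicity 2.
Eigenvector v = (-1,-1); generalized eigenvector w with (A-λI)w=v is (2,1).
General solution: e^(t)[K_1·v + K_2·(t·v + w)].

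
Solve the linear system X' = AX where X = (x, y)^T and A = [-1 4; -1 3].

x(t) = 2C_1e^(t) + 2C_2te^(t) - C_2e^(t), y(t) = C_1e^(t) + C_2te^(t)

Coefficient matrix A = [[-1, 4], [-1, 3]].
Characteristic polynomial det(A - λI) = λ^2 - 2λ + 1 = 0.
Single eigenvalue λ = 1 with algebraic multiplicity 2.
Eigenvector v = (2,1); generalized eigenvector w with (A-λI)w=v is (-1,0).
General solution: e^(t)[C_1·v + C_2·(t·v + w)].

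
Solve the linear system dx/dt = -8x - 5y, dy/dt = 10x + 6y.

Coefficient matrix A = [[-8, -5], [10, 6]].
Characteristic polynomial det(A - λI) = λ^2 + 2λ + 2 = 0.
Eigenvalues λ = -1 ± i (complex conjugate pair).
For λ=-1+i: an eigenvector is (-2,3) - i(-1,1) = (-2 + i, 3 - i).
A real fundamental pair from Re and Im of e^((-1+i)t)v: X_1 = e^(-t)(cos(t)·(-2,3) + sin(t)·(-1,1)), X_2 = e^(-t)(sin(t)·(-2,3) - cos(t)·(-1,1)).
General solution: C_1X_1 + C_2X_2.

x(t) = -C_1e^(-t)sin(t) - 2C_1e^(-t)cos(t) - 2C_2e^(-t)sin(t) + C_2e^(-t)cos(t), y(t) = C_1e^(-t)sin(t) + 3C_1e^(-t)cos(t) + 3C_2e^(-t)sin(t) - C_2e^(-t)cos(t)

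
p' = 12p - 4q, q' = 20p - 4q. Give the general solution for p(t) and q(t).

p(t) = -C_1e^(4t)cos(4t) - C_2e^(4t)sin(4t), q(t) = -C_1e^(4t)sin(4t) - 2C_1e^(4t)cos(4t) - 2C_2e^(4t)sin(4t) + C_2e^(4t)cos(4t)

Coefficient matrix A = [[12, -4], [20, -4]].
Characteristic polynomial det(A - λI) = λ^2 - 8λ + 32 = 0.
Eigenvalues λ = 4 ± 4i (complex conjugate pair).
For λ=4+4i: an eigenvector is (-1,-2) - i(0,-1) = (-1, -2 + i).
A real fundamental pair from Re and Im of e^((4+4i)t)v: X_1 = e^(4t)(cos(4t)·(-1,-2) + sin(4t)·(0,-1)), X_2 = e^(4t)(sin(4t)·(-1,-2) - cos(4t)·(0,-1)).
General solution: C_1X_1 + C_2X_2.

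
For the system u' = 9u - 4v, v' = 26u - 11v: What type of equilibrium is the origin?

stable spiral

A = [[9,-4],[26,-11]]; det(A-λI) = λ^2 + 2λ + 5.
λ = -1 ± 2i: negative real part.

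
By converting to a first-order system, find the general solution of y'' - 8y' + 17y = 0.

y(t) = c_1e^(4t)cos(t) + c_2e^(4t)sin(t)

Let x_1 = y, x_2 = y'. Then x_1' = x_2 and x_2' = -17x_1 + 8x_2.
A = [[0,1],[-17,8]]; det(A-λI) = λ^2 - 8λ + 17.
Eigenvalues λ = 4 ± i.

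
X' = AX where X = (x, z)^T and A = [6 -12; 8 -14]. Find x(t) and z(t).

x(t) = -3K_1e^(-2t) + K_2e^(-6t), z(t) = -2K_1e^(-2t) + K_2e^(-6t)

Coefficient matrix A = [[6, -12], [8, -14]].
Characteristic polynomial det(A - λI) = λ^2 + 8λ + 12 = 0.
Eigenvalues λ = -2, -6.
For λ=-2: (A-λI) row 1 is [8, -12], so an eigenvector is (-3, -2).
For λ=-6: (A-λI) row 1 is [12, -12], so an eigenvector is (1, 1).
General solution: K_1e^(-2t)(-3,-2) + K_2e^(-6t)(1,1).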